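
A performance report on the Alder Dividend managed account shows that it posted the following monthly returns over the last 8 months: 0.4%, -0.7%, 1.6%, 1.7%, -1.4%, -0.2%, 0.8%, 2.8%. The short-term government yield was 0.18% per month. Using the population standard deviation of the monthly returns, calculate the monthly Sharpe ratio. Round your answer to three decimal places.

μ = (0.4 − 0.7 + 1.6 + 1.7 − 1.4 − 0.2 + 0.8 + 2.8) / 8 = 0.6250%
Population σ = √[Σ(r − μ)² / 8] = √[13.4550 / 8] = √1.6819 = 1.2969%
Sharpe = (μ − rf) / σ = (0.6250 − 0.18) / 1.2969 = 0.4450 / 1.2969 = 0.3431

0.343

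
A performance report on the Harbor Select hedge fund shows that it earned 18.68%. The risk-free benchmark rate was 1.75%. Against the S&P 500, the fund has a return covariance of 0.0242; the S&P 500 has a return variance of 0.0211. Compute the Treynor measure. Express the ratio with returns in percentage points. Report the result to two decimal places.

β = Cov / Var = 0.0242 / 0.0211 = 1.1469
Treynor = (Rp − Rf) / β = (18.68% − 1.75%) / 1.1469 = 16.93 / 1.1469 = 14.7615

14.76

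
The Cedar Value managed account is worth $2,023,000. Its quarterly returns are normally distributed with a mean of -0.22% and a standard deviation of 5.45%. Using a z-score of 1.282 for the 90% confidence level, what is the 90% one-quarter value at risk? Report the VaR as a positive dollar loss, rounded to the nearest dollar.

$145,796

Return at the 90% tail: μ − z·σ = -0.22% − 1.282 × 5.45% = -0.22 − 6.9869 = -7.2069%
VaR = −(-7.2069%) × $2,023,000 = 7.2069% × $2,023,000 = $145,796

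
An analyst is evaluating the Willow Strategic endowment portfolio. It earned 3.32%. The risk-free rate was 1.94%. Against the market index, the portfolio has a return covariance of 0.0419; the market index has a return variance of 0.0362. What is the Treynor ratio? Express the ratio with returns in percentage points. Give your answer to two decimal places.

1.19

β = Cov / Var = 0.0419 / 0.0362 = 1.1575
Treynor = (Rp − Rf) / β = (3.32% − 1.94%) / 1.1575 = 1.38 / 1.1575 = 1.1922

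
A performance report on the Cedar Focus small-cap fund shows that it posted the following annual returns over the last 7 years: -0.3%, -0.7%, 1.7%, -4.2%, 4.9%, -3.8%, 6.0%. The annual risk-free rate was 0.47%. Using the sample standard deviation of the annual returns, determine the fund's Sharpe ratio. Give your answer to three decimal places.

0.011

r̄ = (-0.3 − 0.7 + 1.7 − 4.2 + 4.9 − 3.8 + 6) / 7 = 0.5143%
Σ(r − r̄)² = (-0.3 − 0.5143)² + (-0.7 − 0.5143)² + (1.7 − 0.5143)² + … = 93.7086
sample σ = √(93.7086 / 6) = √15.6181 = 3.9520%
Sharpe = (r̄ − rf) / σ = (0.5143 − 0.47) / 3.9520 = 0.0443 / 3.9520 = 0.0112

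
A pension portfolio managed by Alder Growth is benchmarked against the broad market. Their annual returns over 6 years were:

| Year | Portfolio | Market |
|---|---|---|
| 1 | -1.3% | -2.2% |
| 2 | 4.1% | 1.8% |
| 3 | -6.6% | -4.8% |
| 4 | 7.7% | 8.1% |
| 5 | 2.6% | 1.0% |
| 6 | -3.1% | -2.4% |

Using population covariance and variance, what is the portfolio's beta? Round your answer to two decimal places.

1.10

r̄p = 0.5667%,  r̄m = 0.2500%
Cov = Σ(rp − r̄p)(rm − r̄m) / 6 = 18.9133
Var(rm) = Σ(rm − r̄m)² / 6 = 17.1858
β = Cov / Var = 18.9133 / 17.1858 = 1.1005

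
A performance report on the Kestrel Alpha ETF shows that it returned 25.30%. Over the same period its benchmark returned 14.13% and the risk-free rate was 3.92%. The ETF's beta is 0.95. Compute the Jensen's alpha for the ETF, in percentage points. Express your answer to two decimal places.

CAPM expected return = Rf + β(Rm − Rf) = 3.92% + 0.95 × (14.13% − 3.92%) = 3.92 + 0.95 × 10.21 = 13.6195%
Jensen's α = Rp − E[R] = 25.30% − 13.6195% = 11.6805

11.68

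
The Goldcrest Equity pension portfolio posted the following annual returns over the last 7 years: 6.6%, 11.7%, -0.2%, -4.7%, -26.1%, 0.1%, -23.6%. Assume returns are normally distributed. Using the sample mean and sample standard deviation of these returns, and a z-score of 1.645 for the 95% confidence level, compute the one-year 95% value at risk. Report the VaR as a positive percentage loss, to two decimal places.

28.95

r̄ = (6.6 + 11.7 − 0.2 − 4.7 − 26.1 + 0.1 − 23.6) / 7 = -36.20 / 7 = -5.1714%
Sample std dev = √[1253.5543 / 6] = 14.4543%
VaR = −(r̄ − z·σ) = −(-5.1714 − 1.645 × 14.4543) = −(-28.9487) = 28.9487%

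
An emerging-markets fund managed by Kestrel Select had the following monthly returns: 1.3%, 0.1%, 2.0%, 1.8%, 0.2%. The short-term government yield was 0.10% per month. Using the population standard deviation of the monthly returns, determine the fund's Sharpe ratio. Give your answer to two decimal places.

μ = (1.3 + 0.1 + 2 + 1.8 + 0.2) / 5 = 1.0800%
Σ(r − μ)² = (1.3 − 1.0800)² + (0.1 − 1.0800)² + … = 3.1480
σ = √[3.1480 / 5] = 0.7935%
Sharpe = (μ − rf) / σ = (1.0800 − 0.1) / 0.7935 = 0.9800 / 0.7935 = 1.2350

1.24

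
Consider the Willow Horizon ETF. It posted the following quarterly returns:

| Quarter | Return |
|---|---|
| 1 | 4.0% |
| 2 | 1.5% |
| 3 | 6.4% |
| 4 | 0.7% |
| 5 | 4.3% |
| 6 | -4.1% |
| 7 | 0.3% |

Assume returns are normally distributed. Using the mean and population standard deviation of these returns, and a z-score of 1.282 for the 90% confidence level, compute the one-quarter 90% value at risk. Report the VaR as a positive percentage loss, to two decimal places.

r̄ = (4 + 1.5 + 6.4 + 0.7 + 4.3 − 4.1 + 0.3) / 7 = 13.10 / 7 = 1.8714%
Σ(r − r̄)² = 70.5743; population σ = √(70.5743/7) = 3.1752%
VaR = −(r̄ − z·σ) = −(1.8714 − 1.282 × 3.1752) = −(-2.1992) = 2.1992%

2.20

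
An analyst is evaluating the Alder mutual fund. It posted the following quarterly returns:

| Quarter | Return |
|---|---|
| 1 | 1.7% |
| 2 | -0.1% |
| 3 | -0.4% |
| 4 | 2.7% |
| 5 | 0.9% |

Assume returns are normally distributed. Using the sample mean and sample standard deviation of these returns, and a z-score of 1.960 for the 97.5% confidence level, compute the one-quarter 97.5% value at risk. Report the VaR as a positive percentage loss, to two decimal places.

1.55

r̄ = (1.7 − 0.1 − 0.4 + 2.7 + 0.9) / 5 = 4.80 / 5 = 0.9600%
Σ(r − r̄)² = (1.7 − 0.9600)² + (-0.1 − 0.9600)² + … = 6.5520
sample σ = √(6.5520 / 4) = √1.6380 = 1.2798%
VaR = −(r̄ − z·σ) = −(0.9600 − 1.960 × 1.2798) = −(-1.5484) = 1.5484%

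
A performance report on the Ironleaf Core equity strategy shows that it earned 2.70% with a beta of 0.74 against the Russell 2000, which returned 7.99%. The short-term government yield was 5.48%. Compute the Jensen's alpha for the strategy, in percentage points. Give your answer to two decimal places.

-4.64

CAPM expected return = Rf + β(Rm − Rf) = 5.48% + 0.74 × (7.99% − 5.48%) = 5.48 + 0.74 × 2.51 = 7.3374%
Jensen's α = Rp − E[R] = 2.70% − 7.3374% = -4.6374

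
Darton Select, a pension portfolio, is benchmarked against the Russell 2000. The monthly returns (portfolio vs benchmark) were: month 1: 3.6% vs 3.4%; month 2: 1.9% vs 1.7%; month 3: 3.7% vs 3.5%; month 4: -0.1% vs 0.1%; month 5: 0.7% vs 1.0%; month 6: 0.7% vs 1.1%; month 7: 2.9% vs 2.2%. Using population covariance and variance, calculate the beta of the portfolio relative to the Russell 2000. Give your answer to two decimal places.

1.18

r̄p = 1.9143%,  r̄m = 1.8571%
Cov = Σ(rp − r̄p)(rm − r̄m) / 7 = 1.6249
Var(rm) = Σ(rm − r̄m)² / 7 = 1.3739
β = Cov / Var = 1.6249 / 1.3739 = 1.1827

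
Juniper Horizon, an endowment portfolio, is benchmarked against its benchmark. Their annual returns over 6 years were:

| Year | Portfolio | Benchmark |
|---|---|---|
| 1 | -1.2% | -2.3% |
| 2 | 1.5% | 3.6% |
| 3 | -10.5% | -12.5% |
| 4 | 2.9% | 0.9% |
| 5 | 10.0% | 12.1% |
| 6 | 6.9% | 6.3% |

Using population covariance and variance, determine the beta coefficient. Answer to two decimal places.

0.84

r̄p = 1.6000%,  r̄m = 1.3500%
Cov = Σ(rp − r̄p)(rm − r̄m) / 6 = 48.9217
Var(rm) = Σ(rm − r̄m)² / 6 = 58.4125
β = Cov / Var = 48.9217 / 58.4125 = 0.8375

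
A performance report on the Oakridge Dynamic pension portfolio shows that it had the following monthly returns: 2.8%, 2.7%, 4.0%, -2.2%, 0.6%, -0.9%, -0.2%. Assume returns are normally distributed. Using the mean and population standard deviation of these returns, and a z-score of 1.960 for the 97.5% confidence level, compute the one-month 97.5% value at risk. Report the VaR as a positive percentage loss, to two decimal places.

r̄ = (2.8 + 2.7 + 4 − 2.2 + 0.6 − 0.9 − 0.2) / 7 = 0.9714%
Population σ = √[Σ(r − r̄)² / 7] = √[30.5743 / 7] = √4.3678 = 2.0899%
VaR = −(r̄ − z·σ) = −(0.9714 − 1.960 × 2.0899) = −(-3.1248) = 3.1248%

3.12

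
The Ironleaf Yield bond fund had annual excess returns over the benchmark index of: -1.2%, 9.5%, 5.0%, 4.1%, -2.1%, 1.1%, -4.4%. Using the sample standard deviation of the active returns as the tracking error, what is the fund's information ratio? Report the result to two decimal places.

0.36

r̄ = (-1.2 + 9.5 + 5 + 4.1 − 2.1 + 1.1 − 4.4) / 7 = 12.00 / 7 = 1.7143%
Sample σ = √[Σ(r − r̄)² / 6] = √[137.9086 / 6] = √22.9848 = 4.7942%
IR = r̄ / tracking error = 1.7143 / 4.7942 = 0.3576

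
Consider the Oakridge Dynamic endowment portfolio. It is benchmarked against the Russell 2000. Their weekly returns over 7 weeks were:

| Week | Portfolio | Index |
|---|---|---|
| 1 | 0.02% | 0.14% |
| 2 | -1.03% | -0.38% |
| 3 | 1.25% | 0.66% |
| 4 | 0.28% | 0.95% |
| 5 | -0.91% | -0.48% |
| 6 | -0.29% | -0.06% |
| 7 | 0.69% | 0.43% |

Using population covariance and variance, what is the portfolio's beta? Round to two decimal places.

r̄p = 0.0014%,  r̄m = 0.1800%
Cov = Σ(rp − r̄p)(rm − r̄m) / 7 = 0.3192
Var(rm) = Σ(rm − r̄m)² / 7 = 0.2420
β = Cov / Var = 0.3192 / 0.2420 = 1.3190

1.32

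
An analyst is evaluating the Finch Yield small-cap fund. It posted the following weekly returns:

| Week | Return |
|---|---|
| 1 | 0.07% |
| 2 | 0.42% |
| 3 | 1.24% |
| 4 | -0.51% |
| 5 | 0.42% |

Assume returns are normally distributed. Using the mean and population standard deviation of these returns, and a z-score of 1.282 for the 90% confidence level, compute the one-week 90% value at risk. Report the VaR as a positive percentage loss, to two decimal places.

0.40

r̄ = (0.07 + 0.42 + 1.24 − 0.51 + 0.42) / 5 = 1.640 / 5 = 0.3280%
Population std dev = √[1.6175 / 5] = 0.5688%
VaR = −(r̄ − z·σ) = −(0.3280 − 1.282 × 0.5688) = −(-0.4012) = 0.4012%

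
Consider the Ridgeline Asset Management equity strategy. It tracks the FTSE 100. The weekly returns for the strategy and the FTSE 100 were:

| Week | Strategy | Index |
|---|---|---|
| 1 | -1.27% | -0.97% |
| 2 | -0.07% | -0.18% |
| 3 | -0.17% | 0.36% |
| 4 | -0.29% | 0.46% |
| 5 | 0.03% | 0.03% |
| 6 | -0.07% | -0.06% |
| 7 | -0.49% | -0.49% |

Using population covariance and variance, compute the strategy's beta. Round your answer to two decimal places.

0.70

r̄p = -0.3329%,  r̄m = -0.1214%
Cov = Σ(rp − r̄p)(rm − r̄m) / 7 = 0.1446
Var(rm) = Σ(rm − r̄m)² / 7 = 0.2080
β = Cov / Var = 0.1446 / 0.2080 = 0.6952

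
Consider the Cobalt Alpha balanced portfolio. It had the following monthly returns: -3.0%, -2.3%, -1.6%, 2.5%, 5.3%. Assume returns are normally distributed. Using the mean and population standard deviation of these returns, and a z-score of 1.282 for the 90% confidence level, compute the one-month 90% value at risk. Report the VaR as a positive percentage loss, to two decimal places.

Mean return μ = 0.90 / 5 = 0.1800%
Σ(r − μ)² = (-3 − 0.1800)² + (-2.3 − 0.1800)² + … = 51.0280
population σ = √(51.0280 / 5) = √10.2056 = 3.1946%
VaR = −(μ − z·σ) = −(0.1800 − 1.282 × 3.1946) = −(-3.9155) = 3.9155%

3.92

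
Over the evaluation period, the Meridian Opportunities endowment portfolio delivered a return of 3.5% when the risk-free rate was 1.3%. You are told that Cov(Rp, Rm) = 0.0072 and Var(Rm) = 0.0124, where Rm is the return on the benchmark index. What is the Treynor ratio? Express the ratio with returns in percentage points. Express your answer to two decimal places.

β = Cov / Var = 0.0072 / 0.0124 = 0.5806
Treynor = (Rp − Rf) / β = (3.5% − 1.3%) / 0.5806 = 2.20 / 0.5806 = 3.7892

3.79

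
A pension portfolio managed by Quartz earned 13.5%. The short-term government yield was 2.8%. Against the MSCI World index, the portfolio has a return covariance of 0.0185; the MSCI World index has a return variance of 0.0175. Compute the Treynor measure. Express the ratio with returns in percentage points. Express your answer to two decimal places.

β = Cov / Var = 0.0185 / 0.0175 = 1.0571
Treynor = (Rp − Rf) / β = (13.5% − 2.8%) / 1.0571 = 10.70 / 1.0571 = 10.1220

10.12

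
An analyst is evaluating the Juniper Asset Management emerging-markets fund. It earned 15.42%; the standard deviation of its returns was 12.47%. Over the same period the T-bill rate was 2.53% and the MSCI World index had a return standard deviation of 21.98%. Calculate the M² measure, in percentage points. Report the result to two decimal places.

Sharpe = (Rp − Rf) / σp = (15.42% − 2.53%) / 12.47% = 1.0337
M² = Rf + Sharpe × σm = 2.53% + 1.0337 × 21.98% = 25.2507%

25.25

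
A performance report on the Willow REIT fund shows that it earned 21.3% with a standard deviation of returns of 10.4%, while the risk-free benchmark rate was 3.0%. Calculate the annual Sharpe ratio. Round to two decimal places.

1.76

Sharpe = (Rp − Rf) / σp = (21.3% − 3.0%) / 10.4% = 18.30% / 10.4% = 1.7596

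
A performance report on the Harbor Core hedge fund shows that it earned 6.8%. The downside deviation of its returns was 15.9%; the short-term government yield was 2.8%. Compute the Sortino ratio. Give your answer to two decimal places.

0.25

Sortino = (Rp − Rf) / σd = (6.8% − 2.8%) / 15.9% = 4.00% / 15.9% = 0.2516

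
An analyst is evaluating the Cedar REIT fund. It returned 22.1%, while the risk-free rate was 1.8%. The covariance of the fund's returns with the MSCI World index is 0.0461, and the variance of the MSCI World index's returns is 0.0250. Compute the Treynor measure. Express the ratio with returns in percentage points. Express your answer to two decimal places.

11.01

β = Cov / Var = 0.0461 / 0.0250 = 1.8440
Treynor = (Rp − Rf) / β = (22.1% − 1.8%) / 1.8440 = 20.30 / 1.8440 = 11.0087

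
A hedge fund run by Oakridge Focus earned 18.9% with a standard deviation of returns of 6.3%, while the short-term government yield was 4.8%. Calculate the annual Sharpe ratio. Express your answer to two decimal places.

Sharpe = (Rp − Rf) / σp = (18.9% − 4.8%) / 6.3% = 14.10% / 6.3% = 2.2381

2.24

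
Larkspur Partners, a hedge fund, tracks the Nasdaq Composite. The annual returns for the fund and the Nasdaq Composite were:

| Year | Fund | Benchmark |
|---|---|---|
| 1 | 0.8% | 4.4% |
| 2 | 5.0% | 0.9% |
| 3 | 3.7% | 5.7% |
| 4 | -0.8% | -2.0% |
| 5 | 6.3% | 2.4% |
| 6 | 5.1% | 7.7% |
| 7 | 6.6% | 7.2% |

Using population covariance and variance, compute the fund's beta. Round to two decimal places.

0.43

r̄p = 3.8143%,  r̄m = 3.7571%
Cov = Σ(rp − r̄p)(rm − r̄m) / 7 = 4.6149
Var(rm) = Σ(rm − r̄m)² / 7 = 10.6767
β = Cov / Var = 4.6149 / 10.6767 = 0.4322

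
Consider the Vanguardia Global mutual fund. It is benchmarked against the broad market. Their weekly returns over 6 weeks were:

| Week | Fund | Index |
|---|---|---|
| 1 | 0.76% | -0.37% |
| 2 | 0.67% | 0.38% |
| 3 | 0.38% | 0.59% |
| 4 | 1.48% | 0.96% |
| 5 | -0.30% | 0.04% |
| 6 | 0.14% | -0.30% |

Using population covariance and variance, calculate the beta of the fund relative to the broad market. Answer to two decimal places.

0.65

r̄p = 0.5217%,  r̄m = 0.2167%
Cov = Σ(rp − r̄p)(rm − r̄m) / 6 = 0.1477
Var(rm) = Σ(rm − r̄m)² / 6 = 0.2268
β = Cov / Var = 0.1477 / 0.2268 = 0.6512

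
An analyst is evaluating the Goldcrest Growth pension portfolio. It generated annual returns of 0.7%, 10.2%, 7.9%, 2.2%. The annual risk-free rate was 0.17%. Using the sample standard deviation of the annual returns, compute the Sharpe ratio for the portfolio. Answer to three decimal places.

1.122

Mean return r̄ = 21.00 / 4 = 5.2500%
Σ(r − r̄)² = 61.5300; sample σ = √(61.5300/3) = 4.5288%
Sharpe = (r̄ − rf) / σ = (5.2500 − 0.17) / 4.5288 = 5.0800 / 4.5288 = 1.1217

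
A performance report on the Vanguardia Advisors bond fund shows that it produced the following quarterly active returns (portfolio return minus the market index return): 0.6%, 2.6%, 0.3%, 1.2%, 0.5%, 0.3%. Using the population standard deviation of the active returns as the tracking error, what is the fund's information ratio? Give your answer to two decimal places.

μ = (0.6 + 2.6 + 0.3 + 1.2 + 0.5 + 0.3) / 6 = 5.50 / 6 = 0.9167%
Σ(r − μ)² = 3.9483; population σ = √(3.9483/6) = 0.8112%
IR = μ / tracking error = 0.9167 / 0.8112 = 1.1301

1.13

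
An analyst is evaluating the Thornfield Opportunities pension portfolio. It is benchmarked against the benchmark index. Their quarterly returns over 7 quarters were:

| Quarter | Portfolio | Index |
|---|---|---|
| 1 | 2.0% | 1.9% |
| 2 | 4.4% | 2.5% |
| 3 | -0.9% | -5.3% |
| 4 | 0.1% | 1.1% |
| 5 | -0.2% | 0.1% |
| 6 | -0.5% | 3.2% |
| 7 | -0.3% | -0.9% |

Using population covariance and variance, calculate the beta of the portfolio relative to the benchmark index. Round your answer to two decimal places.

r̄p = 0.6571%,  r̄m = 0.3714%
Cov = Σ(rp − r̄p)(rm − r̄m) / 7 = 2.3745
Var(rm) = Σ(rm − r̄m)² / 7 = 7.0363
β = Cov / Var = 2.3745 / 7.0363 = 0.3375

0.34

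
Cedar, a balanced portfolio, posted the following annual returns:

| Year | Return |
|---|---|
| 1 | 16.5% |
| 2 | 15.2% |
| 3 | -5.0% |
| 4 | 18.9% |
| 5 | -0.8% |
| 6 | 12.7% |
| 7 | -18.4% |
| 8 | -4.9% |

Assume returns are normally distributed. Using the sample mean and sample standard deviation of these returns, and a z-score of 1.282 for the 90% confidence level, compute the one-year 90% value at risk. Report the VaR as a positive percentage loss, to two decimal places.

12.95

μ = (16.5 + 15.2 − 5 + 18.9 − 0.8 + 12.7 − 18.4 − 4.9) / 8 = 34.20 / 8 = 4.2750%
Sample σ = √[Σ(r − μ)² / 7] = √[1263.7950 / 7] = √180.5421 = 13.4366%
VaR = −(μ − z·σ) = −(4.2750 − 1.282 × 13.4366) = −(-12.9507) = 12.9507%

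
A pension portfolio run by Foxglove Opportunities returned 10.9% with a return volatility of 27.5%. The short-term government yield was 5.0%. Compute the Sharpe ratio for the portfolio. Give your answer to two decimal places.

Sharpe = (Rp − Rf) / σp = (10.9% − 5.0%) / 27.5% = 5.90% / 27.5% = 0.2145

0.21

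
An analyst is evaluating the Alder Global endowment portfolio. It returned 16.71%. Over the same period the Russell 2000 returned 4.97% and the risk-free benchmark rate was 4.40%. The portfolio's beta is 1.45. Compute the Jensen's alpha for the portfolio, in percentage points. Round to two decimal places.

11.48

CAPM expected return = Rf + β(Rm − Rf) = 4.40% + 1.45 × (4.97% − 4.40%) = 4.4 + 1.45 × 0.57 = 5.2265%
Jensen's α = Rp − E[R] = 16.71% − 5.2265% = 11.4835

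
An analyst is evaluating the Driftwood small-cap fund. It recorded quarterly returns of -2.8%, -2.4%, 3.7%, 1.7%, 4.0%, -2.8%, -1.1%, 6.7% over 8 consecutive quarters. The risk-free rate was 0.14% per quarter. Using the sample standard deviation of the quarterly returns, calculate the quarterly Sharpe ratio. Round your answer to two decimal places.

0.20

r̄ = (-2.8 − 2.4 + 3.7 + 1.7 + 4 − 2.8 − 1.1 + 6.7) / 8 = 7.00 / 8 = 0.8750%
Sample σ = √[Σ(r − r̄)² / 7] = √[93.9950 / 7] = √13.4279 = 3.6644%
Sharpe = (r̄ − rf) / σ = (0.8750 − 0.14) / 3.6644 = 0.7350 / 3.6644 = 0.2006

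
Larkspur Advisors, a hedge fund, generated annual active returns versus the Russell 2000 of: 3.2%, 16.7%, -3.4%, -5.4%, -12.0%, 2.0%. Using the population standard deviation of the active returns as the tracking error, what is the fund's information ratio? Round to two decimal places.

0.02

r̄ = (3.2 + 16.7 − 3.4 − 5.4 − 12 + 2) / 6 = 0.1833%
Population std dev = √[477.6483 / 6] = 8.9223%
IR = r̄ / tracking error = 0.1833 / 8.9223 = 0.0205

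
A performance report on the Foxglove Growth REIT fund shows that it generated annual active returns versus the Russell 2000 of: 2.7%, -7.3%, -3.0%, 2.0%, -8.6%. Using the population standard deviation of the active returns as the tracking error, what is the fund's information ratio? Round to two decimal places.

μ = (2.7 − 7.3 − 3 + 2 − 8.6) / 5 = -2.8400%
Population σ = √[Σ(r − μ)² / 5] = √[107.2120 / 5] = √21.4424 = 4.6306%
IR = μ / tracking error = -2.8400 / 4.6306 = -0.6133

-0.61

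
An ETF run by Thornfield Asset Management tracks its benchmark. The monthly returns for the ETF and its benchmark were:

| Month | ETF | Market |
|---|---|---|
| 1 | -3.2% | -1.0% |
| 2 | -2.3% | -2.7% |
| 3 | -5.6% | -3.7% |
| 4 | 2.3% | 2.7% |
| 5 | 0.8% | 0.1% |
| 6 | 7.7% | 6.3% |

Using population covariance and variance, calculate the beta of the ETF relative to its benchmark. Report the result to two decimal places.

1.24

r̄p = -0.0500%,  r̄m = 0.2833%
Cov = Σ(rp − r̄p)(rm − r̄m) / 6 = 14.1692
Var(rm) = Σ(rm − r̄m)² / 6 = 11.4147
β = Cov / Var = 14.1692 / 11.4147 = 1.2413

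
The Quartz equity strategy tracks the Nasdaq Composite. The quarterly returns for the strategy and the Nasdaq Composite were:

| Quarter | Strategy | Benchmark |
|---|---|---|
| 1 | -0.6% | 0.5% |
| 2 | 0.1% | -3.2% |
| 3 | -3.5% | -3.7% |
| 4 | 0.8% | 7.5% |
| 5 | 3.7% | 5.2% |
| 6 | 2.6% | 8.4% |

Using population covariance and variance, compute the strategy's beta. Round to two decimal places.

r̄p = 0.5167%,  r̄m = 2.4500%
Cov = Σ(rp − r̄p)(rm − r̄m) / 6 = 8.6358
Var(rm) = Σ(rm − r̄m)² / 6 = 23.6692
β = Cov / Var = 8.6358 / 23.6692 = 0.3649

0.36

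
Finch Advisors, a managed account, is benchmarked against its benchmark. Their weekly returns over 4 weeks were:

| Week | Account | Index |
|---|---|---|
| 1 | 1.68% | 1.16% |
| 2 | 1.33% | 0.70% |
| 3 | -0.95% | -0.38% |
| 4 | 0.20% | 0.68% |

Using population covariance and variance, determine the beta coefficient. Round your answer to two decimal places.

1.69

r̄p = 0.5650%,  r̄m = 0.5400%
Cov = Σ(rp − r̄p)(rm − r̄m) / 4 = 0.5391
Var(rm) = Σ(rm − r̄m)² / 4 = 0.3190
β = Cov / Var = 0.5391 / 0.3190 = 1.6900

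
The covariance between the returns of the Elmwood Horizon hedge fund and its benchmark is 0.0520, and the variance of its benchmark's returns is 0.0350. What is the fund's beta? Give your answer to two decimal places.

β = Cov(Rp, Rm) / Var(Rm) = 0.0520 / 0.0350 = 1.4857

1.49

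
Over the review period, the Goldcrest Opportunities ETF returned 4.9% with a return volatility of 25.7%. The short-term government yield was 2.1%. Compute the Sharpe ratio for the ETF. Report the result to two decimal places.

Sharpe = (Rp − Rf) / σp = (4.9% − 2.1%) / 25.7% = 2.80% / 25.7% = 0.1089

0.11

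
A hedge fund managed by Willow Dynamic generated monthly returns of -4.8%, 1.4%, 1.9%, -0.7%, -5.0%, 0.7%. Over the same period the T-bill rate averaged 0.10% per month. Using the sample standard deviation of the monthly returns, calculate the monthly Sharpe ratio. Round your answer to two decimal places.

Mean return r̄ = -6.50 / 6 = -1.0833%
Σ(r − r̄)² = (-4.8 − (-1.0833))² + (1.4 − (-1.0833))² + (1.9 − (-1.0833))² + … = 47.5483
sample σ = √(47.5483 / 5) = √9.5097 = 3.0838%
Sharpe = (r̄ − rf) / σ = (-1.0833 − 0.1) / 3.0838 = -1.1833 / 3.0838 = -0.3837

-0.38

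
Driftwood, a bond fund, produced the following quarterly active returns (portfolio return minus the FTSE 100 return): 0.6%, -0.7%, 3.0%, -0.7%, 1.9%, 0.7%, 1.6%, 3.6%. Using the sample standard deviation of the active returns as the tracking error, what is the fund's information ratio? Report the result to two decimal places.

Mean return μ = 10.00 / 8 = 1.2500%
Σ(r − μ)² = (0.6 − 1.2500)² + (-0.7 − 1.2500)² + (3 − 1.2500)² + … = 17.4600
sample σ = √(17.4600 / 7) = √2.4943 = 1.5793%
IR = μ / tracking error = 1.2500 / 1.5793 = 0.7915

0.79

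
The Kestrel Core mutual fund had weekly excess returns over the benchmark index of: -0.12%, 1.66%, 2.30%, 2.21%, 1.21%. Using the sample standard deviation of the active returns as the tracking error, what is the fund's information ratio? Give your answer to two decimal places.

r̄ = (-0.12 + 1.66 + 2.3 + 2.21 + 1.21) / 5 = 1.4520%
Sample std dev = √[3.8667 / 4] = 0.9832%
IR = r̄ / tracking error = 1.4520 / 0.9832 = 1.4768

1.48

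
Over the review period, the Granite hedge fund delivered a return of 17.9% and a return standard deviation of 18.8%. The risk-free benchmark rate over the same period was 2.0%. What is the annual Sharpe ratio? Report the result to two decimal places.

0.85

Sharpe = (Rp − Rf) / σp = (17.9% − 2.0%) / 18.8% = 15.90% / 18.8% = 0.8457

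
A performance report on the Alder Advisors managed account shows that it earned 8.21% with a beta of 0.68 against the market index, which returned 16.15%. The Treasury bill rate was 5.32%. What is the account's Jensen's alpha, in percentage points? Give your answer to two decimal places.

-4.47

CAPM expected return = Rf + β(Rm − Rf) = 5.32% + 0.68 × (16.15% − 5.32%) = 5.32 + 0.68 × 10.83 = 12.6844%
Jensen's α = Rp − E[R] = 8.21% − 12.6844% = -4.4744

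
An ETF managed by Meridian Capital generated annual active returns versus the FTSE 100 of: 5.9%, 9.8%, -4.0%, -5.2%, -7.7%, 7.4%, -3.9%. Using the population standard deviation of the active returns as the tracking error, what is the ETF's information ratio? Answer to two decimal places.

μ = (5.9 + 9.8 − 4 − 5.2 − 7.7 + 7.4 − 3.9) / 7 = 0.3286%
Σ(r − μ)² = 302.3943; population σ = √(302.3943/7) = 6.5726%
IR = μ / tracking error = 0.3286 / 6.5726 = 0.0500

0.05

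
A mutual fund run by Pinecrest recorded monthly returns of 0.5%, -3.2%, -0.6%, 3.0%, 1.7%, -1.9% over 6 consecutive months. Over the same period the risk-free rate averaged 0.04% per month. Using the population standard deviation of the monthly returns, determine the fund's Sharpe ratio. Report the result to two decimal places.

Mean return μ = -0.50 / 6 = -0.0833%
Population σ = √[Σ(r − μ)² / 6] = √[26.3083 / 6] = √4.3847 = 2.0940%
Sharpe = (μ − rf) / σ = (-0.0833 − 0.04) / 2.0940 = -0.1233 / 2.0940 = -0.0589

-0.06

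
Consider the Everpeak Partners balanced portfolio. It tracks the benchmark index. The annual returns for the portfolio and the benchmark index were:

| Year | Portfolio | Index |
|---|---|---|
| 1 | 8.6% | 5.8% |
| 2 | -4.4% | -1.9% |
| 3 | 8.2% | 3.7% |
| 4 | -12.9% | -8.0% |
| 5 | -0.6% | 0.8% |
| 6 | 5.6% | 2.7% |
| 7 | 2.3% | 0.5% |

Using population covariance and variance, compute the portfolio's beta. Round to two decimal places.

1.68

r̄p = 0.9714%,  r̄m = 0.5143%
Cov = Σ(rp − r̄p)(rm − r̄m) / 7 = 29.1533
Var(rm) = Σ(rm − r̄m)² / 7 = 17.3241
β = Cov / Var = 29.1533 / 17.3241 = 1.6828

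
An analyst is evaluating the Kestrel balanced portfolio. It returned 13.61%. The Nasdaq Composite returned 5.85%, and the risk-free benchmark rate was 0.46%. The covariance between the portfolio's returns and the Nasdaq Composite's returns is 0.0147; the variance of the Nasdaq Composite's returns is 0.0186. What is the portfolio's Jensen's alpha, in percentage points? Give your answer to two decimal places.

β = Cov / Var = 0.0147 / 0.0186 = 0.7903
E[R] = Rf + β(Rm − Rf) = 0.46% + 0.7903 × (5.85% − 0.46%) = 4.7197%
α = Rp − E[R] = 13.61% − 4.7197% = 8.8903

8.89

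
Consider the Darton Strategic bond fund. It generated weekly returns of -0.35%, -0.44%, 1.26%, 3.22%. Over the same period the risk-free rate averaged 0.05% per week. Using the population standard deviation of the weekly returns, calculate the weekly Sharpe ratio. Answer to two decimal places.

0.59

Mean return r̄ = 3.690 / 4 = 0.9225%
Σ(r − r̄)² = (-0.35 − 0.9225)² + (-0.44 − 0.9225)² + (1.26 − 0.9225)² + … = 8.8681
σ = √[8.8681 / 4] = 1.4890%
Sharpe = (r̄ − rf) / σ = (0.9225 − 0.05) / 1.4890 = 0.8725 / 1.4890 = 0.5860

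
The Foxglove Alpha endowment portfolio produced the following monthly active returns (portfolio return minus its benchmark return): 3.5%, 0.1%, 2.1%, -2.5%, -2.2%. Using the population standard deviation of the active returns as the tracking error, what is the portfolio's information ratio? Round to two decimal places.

0.09

r̄ = (3.5 + 0.1 + 2.1 − 2.5 − 2.2) / 5 = 1.00 / 5 = 0.2000%
Σ(r − r̄)² = (3.5 − 0.2000)² + (0.1 − 0.2000)² + … = 27.5600
population σ = √(27.5600 / 5) = √5.5120 = 2.3478%
IR = r̄ / tracking error = 0.2000 / 2.3478 = 0.0852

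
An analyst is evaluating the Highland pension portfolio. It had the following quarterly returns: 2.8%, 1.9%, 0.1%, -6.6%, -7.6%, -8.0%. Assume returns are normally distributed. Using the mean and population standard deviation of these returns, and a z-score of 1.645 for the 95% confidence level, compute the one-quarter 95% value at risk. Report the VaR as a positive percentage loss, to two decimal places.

10.45

r̄ = (2.8 + 1.9 + 0.1 − 6.6 − 7.6 − 8) / 6 = -17.40 / 6 = -2.9000%
Population std dev = √[126.3200 / 6] = 4.5884%
VaR = −(r̄ − z·σ) = −(-2.9000 − 1.645 × 4.5884) = −(-10.4479) = 10.4479%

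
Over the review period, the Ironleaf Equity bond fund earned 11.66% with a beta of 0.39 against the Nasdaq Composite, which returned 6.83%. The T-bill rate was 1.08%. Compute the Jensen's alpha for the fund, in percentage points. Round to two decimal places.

CAPM expected return = Rf + β(Rm − Rf) = 1.08% + 0.39 × (6.83% − 1.08%) = 1.08 + 0.39 × 5.75 = 3.3225%
Jensen's α = Rp − E[R] = 11.66% − 3.3225% = 8.3375

8.34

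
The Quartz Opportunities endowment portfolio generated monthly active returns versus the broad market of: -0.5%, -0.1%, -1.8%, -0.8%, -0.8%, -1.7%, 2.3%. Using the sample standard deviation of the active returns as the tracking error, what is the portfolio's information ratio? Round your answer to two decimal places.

-0.35

Mean return r̄ = -3.40 / 7 = -0.4857%
Σ(r − r̄)² = (-0.5 − (-0.4857))² + (-0.1 − (-0.4857))² + (-1.8 − (-0.4857))² + … = 11.3086
σ = √[11.3086 / 6] = 1.3729%
IR = r̄ / tracking error = -0.4857 / 1.3729 = -0.3538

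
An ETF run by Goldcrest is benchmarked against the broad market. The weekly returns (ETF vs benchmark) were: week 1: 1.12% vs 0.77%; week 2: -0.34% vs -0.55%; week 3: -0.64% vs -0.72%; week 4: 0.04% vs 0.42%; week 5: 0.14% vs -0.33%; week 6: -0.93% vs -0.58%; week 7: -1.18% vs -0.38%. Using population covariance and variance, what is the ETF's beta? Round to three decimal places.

r̄p = -0.2557%,  r̄m = -0.1957%
Cov = Σ(rp − r̄p)(rm − r̄m) / 7 = 0.3026
Var(rm) = Σ(rm − r̄m)² / 7 = 0.2731
β = Cov / Var = 0.3026 / 0.2731 = 1.1080

1.108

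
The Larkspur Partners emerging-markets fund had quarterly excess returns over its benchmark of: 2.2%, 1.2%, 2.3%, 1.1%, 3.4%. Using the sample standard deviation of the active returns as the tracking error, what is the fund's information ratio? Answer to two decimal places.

2.17

μ = (2.2 + 1.2 + 2.3 + 1.1 + 3.4) / 5 = 10.20 / 5 = 2.0400%
Σ(r − μ)² = (2.2 − 2.0400)² + (1.2 − 2.0400)² + (2.3 − 2.0400)² + … = 3.5320
sample σ = √(3.5320 / 4) = √0.8830 = 0.9397%
IR = μ / tracking error = 2.0400 / 0.9397 = 2.1709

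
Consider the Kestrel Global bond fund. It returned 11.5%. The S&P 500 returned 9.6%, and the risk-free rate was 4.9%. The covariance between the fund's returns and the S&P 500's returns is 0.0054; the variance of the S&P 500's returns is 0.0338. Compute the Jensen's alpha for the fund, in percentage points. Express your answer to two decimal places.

β = Cov / Var = 0.0054 / 0.0338 = 0.1598
E[R] = Rf + β(Rm − Rf) = 4.9% + 0.1598 × (9.6% − 4.9%) = 5.6511%
α = Rp − E[R] = 11.5% − 5.6511% = 5.8489

5.85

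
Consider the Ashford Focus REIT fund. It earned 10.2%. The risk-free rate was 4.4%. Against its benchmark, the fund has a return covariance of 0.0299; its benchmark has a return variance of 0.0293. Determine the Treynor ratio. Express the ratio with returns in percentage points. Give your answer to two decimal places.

β = Cov / Var = 0.0299 / 0.0293 = 1.0205
Treynor = (Rp − Rf) / β = (10.2% − 4.4%) / 1.0205 = 5.80 / 1.0205 = 5.6835

5.68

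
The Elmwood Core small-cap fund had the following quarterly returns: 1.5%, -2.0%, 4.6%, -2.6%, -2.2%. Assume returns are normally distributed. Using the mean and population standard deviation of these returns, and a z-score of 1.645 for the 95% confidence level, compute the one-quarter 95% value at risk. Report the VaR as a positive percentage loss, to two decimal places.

r̄ = (1.5 − 2 + 4.6 − 2.6 − 2.2) / 5 = -0.70 / 5 = -0.1400%
Σ(r − r̄)² = 38.9120; population σ = √(38.9120/5) = 2.7897%
VaR = −(r̄ − z·σ) = −(-0.1400 − 1.645 × 2.7897) = −(-4.7291) = 4.7291%

4.73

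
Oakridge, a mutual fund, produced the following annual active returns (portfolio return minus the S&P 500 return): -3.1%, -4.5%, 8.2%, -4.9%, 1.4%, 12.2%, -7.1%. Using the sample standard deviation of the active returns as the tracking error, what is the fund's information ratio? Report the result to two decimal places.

0.04

μ = (-3.1 − 4.5 + 8.2 − 4.9 + 1.4 + 12.2 − 7.1) / 7 = 0.3143%
Σ(r − μ)² = (-3.1 − 0.3143)² + (-4.5 − 0.3143)² + … = 321.6286
sample σ = √(321.6286 / 6) = √53.6048 = 7.3215%
IR = μ / tracking error = 0.3143 / 7.3215 = 0.0429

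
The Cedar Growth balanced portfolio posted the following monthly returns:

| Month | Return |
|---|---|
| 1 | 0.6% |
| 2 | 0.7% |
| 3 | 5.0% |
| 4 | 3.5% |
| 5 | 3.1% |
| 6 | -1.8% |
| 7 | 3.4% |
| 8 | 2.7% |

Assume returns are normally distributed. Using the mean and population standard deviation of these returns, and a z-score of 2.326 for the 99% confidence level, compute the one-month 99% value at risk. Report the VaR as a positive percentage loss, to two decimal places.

Mean return r̄ = 17.20 / 8 = 2.1500%
Σ(r − r̄)² = 32.8200; population σ = √(32.8200/8) = 2.0255%
VaR = −(r̄ − z·σ) = −(2.1500 − 2.326 × 2.0255) = −(-2.5613) = 2.5613%

2.56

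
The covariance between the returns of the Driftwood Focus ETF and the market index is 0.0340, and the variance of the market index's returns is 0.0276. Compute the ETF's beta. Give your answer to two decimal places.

β = Cov(Rp, Rm) / Var(Rm) = 0.0340 / 0.0276 = 1.2319

1.23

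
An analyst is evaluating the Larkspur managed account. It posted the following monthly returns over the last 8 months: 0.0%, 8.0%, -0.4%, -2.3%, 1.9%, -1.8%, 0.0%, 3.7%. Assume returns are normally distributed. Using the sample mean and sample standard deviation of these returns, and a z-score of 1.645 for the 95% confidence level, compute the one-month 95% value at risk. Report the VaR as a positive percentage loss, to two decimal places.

4.41

Mean return r̄ = 9.10 / 8 = 1.1375%
Sample std dev = √[79.6388 / 7] = 3.3730%
VaR = −(r̄ − z·σ) = −(1.1375 − 1.645 × 3.3730) = −(-4.4111) = 4.4111%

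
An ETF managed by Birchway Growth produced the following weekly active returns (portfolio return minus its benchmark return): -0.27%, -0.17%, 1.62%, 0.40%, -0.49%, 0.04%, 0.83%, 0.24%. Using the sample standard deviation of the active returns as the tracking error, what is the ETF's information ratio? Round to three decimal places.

Mean return r̄ = 2.200 / 8 = 0.2750%
Σ(r − r̄)² = (-0.27 − 0.2750)² + (-0.17 − 0.2750)² + (1.62 − 0.2750)² + … = 3.2694
sample σ = √(3.2694 / 7) = √0.4671 = 0.6834%
IR = r̄ / tracking error = 0.2750 / 0.6834 = 0.4024

0.402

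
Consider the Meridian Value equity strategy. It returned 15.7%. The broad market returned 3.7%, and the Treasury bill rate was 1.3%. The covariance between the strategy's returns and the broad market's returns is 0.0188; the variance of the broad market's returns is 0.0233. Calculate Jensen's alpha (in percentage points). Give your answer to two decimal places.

12.46

β = Cov / Var = 0.0188 / 0.0233 = 0.8069
E[R] = Rf + β(Rm − Rf) = 1.3% + 0.8069 × (3.7% − 1.3%) = 3.2366%
α = Rp − E[R] = 15.7% − 3.2366% = 12.4634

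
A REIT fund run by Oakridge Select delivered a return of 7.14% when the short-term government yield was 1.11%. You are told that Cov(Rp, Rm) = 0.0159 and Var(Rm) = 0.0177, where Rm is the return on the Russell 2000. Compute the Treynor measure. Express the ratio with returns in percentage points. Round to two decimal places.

6.71

β = Cov / Var = 0.0159 / 0.0177 = 0.8983
Treynor = (Rp − Rf) / β = (7.14% − 1.11%) / 0.8983 = 6.03 / 0.8983 = 6.7127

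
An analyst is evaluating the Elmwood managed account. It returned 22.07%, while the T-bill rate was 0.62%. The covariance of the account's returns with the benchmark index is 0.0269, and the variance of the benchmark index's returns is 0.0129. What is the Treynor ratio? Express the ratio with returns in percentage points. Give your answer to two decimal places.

10.29

β = Cov / Var = 0.0269 / 0.0129 = 2.0853
Treynor = (Rp − Rf) / β = (22.07% − 0.62%) / 2.0853 = 21.45 / 2.0853 = 10.2863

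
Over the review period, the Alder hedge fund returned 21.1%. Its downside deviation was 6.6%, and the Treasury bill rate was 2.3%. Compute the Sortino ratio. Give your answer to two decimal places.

2.85

Sortino = (Rp − Rf) / σd = (21.1% − 2.3%) / 6.6% = 18.80% / 6.6% = 2.8485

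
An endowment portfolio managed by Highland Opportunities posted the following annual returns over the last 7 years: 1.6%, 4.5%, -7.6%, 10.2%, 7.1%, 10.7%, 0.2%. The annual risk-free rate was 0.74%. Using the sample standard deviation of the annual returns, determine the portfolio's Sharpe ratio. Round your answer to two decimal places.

0.48

r̄ = (1.6 + 4.5 − 7.6 + 10.2 + 7.1 + 10.7 + 0.2) / 7 = 26.70 / 7 = 3.8143%
Sample σ = √[Σ(r − r̄)² / 6] = √[247.7086 / 6] = √41.2848 = 6.4253%
Sharpe = (r̄ − rf) / σ = (3.8143 − 0.74) / 6.4253 = 3.0743 / 6.4253 = 0.4785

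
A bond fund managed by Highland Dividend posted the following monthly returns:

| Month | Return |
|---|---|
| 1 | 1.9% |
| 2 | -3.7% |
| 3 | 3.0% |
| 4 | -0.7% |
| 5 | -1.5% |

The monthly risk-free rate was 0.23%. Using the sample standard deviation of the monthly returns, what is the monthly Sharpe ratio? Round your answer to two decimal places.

r̄ = (1.9 − 3.7 + 3 − 0.7 − 1.5) / 5 = -1.00 / 5 = -0.2000%
Sample σ = √[Σ(r − r̄)² / 4] = √[28.8400 / 4] = √7.2100 = 2.6851%
Sharpe = (r̄ − rf) / σ = (-0.2000 − 0.23) / 2.6851 = -0.4300 / 2.6851 = -0.1601

-0.16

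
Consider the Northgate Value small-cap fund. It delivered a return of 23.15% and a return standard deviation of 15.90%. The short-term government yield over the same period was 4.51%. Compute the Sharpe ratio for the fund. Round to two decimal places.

Sharpe = (Rp − Rf) / σp = (23.15% − 4.51%) / 15.90% = 18.64% / 15.90% = 1.1723

1.17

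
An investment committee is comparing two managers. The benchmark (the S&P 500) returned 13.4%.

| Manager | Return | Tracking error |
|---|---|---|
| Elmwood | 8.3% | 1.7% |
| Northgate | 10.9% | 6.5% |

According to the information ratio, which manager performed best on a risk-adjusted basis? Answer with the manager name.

Northgate

Elmwood: IR = (8.3% − 13.4%) / 1.7% = -3.000
Northgate: IR = (10.9% − 13.4%) / 6.5% = -0.385
Highest: Northgate (-0.385).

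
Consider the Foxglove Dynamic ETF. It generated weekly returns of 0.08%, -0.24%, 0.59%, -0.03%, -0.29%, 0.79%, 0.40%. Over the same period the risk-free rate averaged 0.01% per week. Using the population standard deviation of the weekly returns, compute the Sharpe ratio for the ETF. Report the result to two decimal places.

0.46

Mean return r̄ = 1.300 / 7 = 0.1857%
Σ(r − r̄)² = (0.08 − 0.1857)² + (-0.24 − 0.1857)² + (0.59 − 0.1857)² + … = 1.0398
σ = √[1.0398 / 7] = 0.3854%
Sharpe = (r̄ − rf) / σ = (0.1857 − 0.01) / 0.3854 = 0.1757 / 0.3854 = 0.4559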